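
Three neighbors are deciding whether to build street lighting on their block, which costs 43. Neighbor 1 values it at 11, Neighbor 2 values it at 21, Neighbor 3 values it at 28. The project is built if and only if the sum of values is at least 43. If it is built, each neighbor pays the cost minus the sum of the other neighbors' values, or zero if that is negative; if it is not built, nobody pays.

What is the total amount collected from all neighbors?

15

Total value 60 ≥ cost 43, so it is built.
Neighbor 1: others sum to 49; max(0, 43 - 49) = 0.
Neighbor 2: others sum to 39; max(0, 43 - 39) = 4.
Neighbor 3: others sum to 32; max(0, 43 - 32) = 11.
Total collected = 0 + 4 + 11 = 15.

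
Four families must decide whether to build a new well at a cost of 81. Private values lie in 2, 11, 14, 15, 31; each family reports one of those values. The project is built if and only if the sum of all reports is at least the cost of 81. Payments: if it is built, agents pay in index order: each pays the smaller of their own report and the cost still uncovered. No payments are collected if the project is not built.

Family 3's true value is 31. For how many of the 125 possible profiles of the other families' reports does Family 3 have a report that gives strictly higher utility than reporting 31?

Others report (11, 31, 31): truth gives 0; report 11 gives 20 > 0. Violating.
Others report (14, 31, 31): truth gives 0; report 11 gives 20 > 0. Violating.
Others report (15, 31, 31): truth gives 0; report 11 gives 20 > 0. Violating.
Others report (31, 11, 31): truth gives 0; report 11 gives 20 > 0. Violating.
Others report (2, 2, 2): truth gives 0; no alternative beats it.
Others report (2, 2, 11): truth gives 0; no alternative beats it.
(Checking all 125 profiles: 10 have a profitable deviation, 115 do not.)

10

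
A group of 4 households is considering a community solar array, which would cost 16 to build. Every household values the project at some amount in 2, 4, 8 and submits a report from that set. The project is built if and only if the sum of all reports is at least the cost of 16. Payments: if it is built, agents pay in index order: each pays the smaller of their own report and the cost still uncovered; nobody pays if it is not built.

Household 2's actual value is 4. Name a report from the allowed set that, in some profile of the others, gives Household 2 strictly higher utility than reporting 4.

2

Suppose Household 1 reports 2, Household 3 reports 4 and Household 4 reports 8.
Report 4: project built, pays 4, utility 4 - 4 = 0.
Report 2: project built, pays 2, utility 4 - 2 = 2.
So reporting 2 beats truth here (2 > 0).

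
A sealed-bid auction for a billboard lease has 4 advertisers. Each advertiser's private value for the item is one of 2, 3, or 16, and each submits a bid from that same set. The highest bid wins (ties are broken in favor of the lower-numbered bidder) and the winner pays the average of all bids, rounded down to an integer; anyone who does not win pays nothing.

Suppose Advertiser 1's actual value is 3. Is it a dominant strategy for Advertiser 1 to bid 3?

Yes

Check each profile of the others' bids and compare truth against every alternative bid.
Others bid (2, 2, 3): truth gives 1, best alternative gives 0.
Others bid (2, 3, 2): truth gives 1, best alternative gives 0.
Others bid (2, 3, 3): truth gives 1, best alternative gives 0.
Others bid (3, 2, 2): truth gives 1, best alternative gives 0.
Others bid (3, 2, 3): truth gives 1, best alternative gives 0.
Others bid (3, 3, 2): truth gives 1, best alternative gives 0.
(Remaining 21 profiles checked similarly; truth is weakly best in each.)
In every case the truthful bid is at least as good as any alternative, so it is a dominant strategy.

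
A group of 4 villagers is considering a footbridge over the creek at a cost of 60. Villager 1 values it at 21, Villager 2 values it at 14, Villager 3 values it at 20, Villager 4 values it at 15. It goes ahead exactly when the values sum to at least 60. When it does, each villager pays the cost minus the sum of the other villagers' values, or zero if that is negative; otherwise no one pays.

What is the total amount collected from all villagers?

30

Total value 70 ≥ cost 60, so it is built.
Villager 1: others sum to 49; max(0, 60 - 49) = 11.
Villager 2: others sum to 56; max(0, 60 - 56) = 4.
Villager 3: others sum to 50; max(0, 60 - 50) = 10.
Villager 4: others sum to 55; max(0, 60 - 55) = 5.
Total collected = 11 + 4 + 10 + 5 = 30.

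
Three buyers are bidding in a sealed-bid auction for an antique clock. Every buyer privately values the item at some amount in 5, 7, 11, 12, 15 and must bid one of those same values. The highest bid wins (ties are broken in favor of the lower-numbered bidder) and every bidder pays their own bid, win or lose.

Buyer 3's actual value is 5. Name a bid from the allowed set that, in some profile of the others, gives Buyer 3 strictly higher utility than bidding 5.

7

Suppose Buyer 1 bids 5 and Buyer 2 bids 5.
Bid 5: loses but pays 5, utility -5.
Bid 7: wins, pays 7, utility 5 - 7 = -2.
So bidding 7 beats truth here (-2 > -5).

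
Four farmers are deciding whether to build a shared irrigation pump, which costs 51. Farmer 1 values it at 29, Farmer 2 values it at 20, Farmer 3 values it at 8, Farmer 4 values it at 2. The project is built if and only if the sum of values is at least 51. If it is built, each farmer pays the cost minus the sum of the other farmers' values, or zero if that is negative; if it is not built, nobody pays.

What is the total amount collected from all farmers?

33

Total value 59 ≥ cost 51, so it is built.
Farmer 1: others sum to 30; max(0, 51 - 30) = 21.
Farmer 2: others sum to 39; max(0, 51 - 39) = 12.
Farmer 3: others sum to 51; max(0, 51 - 51) = 0.
Farmer 4: others sum to 57; max(0, 51 - 57) = 0.
Total collected = 21 + 12 + 0 + 0 = 33.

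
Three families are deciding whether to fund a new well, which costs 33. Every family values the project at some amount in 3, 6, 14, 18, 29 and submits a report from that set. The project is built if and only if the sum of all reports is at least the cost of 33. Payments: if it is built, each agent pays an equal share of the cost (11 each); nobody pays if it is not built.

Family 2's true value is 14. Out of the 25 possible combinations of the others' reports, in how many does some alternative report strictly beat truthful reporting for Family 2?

6

Others report (3, 3): truth gives 0; report 29 gives 3 > 0. Violating.
Others report (3, 6): truth gives 0; report 29 gives 3 > 0. Violating.
Others report (3, 14): truth gives 0; report 18 gives 3 > 0. Violating.
Others report (6, 3): truth gives 0; report 29 gives 3 > 0. Violating.
Others report (3, 18): truth gives 3; no alternative beats it.
Others report (3, 29): truth gives 3; no alternative beats it.
(Checking all 25 profiles: 6 have a profitable deviation, 19 do not.)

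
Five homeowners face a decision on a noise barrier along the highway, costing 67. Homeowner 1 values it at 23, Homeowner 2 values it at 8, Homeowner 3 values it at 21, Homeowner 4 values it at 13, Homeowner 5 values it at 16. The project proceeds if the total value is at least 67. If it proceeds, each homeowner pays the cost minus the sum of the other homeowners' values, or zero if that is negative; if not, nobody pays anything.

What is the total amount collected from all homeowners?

18

Total value 81 ≥ cost 67, so it is built.
Homeowner 1: others sum to 58; max(0, 67 - 58) = 9.
Homeowner 2: others sum to 73; max(0, 67 - 73) = 0.
Homeowner 3: others sum to 60; max(0, 67 - 60) = 7.
Homeowner 4: others sum to 68; max(0, 67 - 68) = 0.
Homeowner 5: others sum to 65; max(0, 67 - 65) = 2.
Total collected = 9 + 0 + 7 + 0 + 2 = 18.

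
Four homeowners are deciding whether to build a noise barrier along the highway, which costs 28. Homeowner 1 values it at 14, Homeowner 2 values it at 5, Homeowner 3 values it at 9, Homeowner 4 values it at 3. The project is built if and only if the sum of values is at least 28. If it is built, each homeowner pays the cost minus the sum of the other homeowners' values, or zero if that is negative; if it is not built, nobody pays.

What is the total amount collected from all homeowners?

19

Total value 31 ≥ cost 28, so it is built.
Homeowner 1: others sum to 17; max(0, 28 - 17) = 11.
Homeowner 2: others sum to 26; max(0, 28 - 26) = 2.
Homeowner 3: others sum to 22; max(0, 28 - 22) = 6.
Homeowner 4: others sum to 28; max(0, 28 - 28) = 0.
Total collected = 11 + 2 + 6 + 0 = 19.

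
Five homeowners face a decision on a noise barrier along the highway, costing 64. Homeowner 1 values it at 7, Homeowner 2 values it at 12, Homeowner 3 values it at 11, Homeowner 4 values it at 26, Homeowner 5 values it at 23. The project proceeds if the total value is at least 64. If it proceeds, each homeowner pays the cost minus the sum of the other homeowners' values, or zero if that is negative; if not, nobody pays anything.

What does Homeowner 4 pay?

Total value 79 ≥ cost 64, so the project is built.
The other homeowners' values sum to 53.
Cost minus that sum is 64 - 53 = 11.

11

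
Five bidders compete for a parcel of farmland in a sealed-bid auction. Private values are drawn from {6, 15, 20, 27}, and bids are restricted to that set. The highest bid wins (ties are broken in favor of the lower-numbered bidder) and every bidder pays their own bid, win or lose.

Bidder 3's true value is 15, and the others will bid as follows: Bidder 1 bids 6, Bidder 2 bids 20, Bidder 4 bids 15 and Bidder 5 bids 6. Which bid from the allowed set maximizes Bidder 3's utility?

Bid 6: loses but pays 6, utility -6.
Bid 15: loses but pays 15, utility -15.
Bid 20: loses but pays 20, utility -20.
Bid 27: wins, pays 27, utility 15 - 27 = -12.
The best choice is 6 with utility -6.

6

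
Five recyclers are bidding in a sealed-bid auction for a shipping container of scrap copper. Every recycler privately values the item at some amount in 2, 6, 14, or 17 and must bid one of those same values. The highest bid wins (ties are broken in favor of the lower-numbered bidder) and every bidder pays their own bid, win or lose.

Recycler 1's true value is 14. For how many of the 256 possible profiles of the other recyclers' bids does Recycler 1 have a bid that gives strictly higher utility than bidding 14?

191

Others bid (2, 2, 2, 2): truth gives 0; bid 2 gives 12 > 0. Violating.
Others bid (2, 2, 2, 6): truth gives 0; bid 6 gives 8 > 0. Violating.
Others bid (2, 2, 2, 17): truth gives -14; bid 2 gives -2 > -14. Violating.
Others bid (2, 2, 6, 2): truth gives 0; bid 6 gives 8 > 0. Violating.
Others bid (2, 2, 2, 14): truth gives 0; no alternative beats it.
Others bid (2, 2, 6, 14): truth gives 0; no alternative beats it.
(Checking all 256 profiles: 191 have a profitable deviation, 65 do not.)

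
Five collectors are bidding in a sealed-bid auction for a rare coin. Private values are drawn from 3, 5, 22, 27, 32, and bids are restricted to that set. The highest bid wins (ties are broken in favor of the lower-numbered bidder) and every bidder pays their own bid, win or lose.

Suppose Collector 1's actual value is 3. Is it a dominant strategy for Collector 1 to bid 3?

Consider the case where Collector 2 bids 3, Collector 3 bids 3, Collector 4 bids 3 and Collector 5 bids 5.
Truthful bid 3: loses but pays 3, utility -3.
Bid 5 instead: wins, pays 5, utility 3 - 5 = -2.
Since -2 > -3, bidding 5 is strictly better here, so truthful bidding is not dominant.

No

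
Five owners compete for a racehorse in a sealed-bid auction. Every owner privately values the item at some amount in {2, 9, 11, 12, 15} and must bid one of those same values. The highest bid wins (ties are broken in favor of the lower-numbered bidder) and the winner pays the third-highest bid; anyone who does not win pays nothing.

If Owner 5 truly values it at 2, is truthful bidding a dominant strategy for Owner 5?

Check each profile of the others' bids and compare truth against every alternative bid.
Others bid (2, 2, 2, 2): truth gives 0, best alternative gives 0.
Others bid (2, 2, 2, 9): truth gives 0, best alternative gives 0.
Others bid (2, 2, 2, 11): truth gives 0, best alternative gives 0.
Others bid (2, 2, 2, 12): truth gives 0, best alternative gives 0.
Others bid (2, 2, 2, 15): truth gives 0, best alternative gives 0.
Others bid (2, 2, 9, 2): truth gives 0, best alternative gives 0.
(Remaining 619 profiles checked similarly; truth is weakly best in each.)
In every case the truthful bid is at least as good as any alternative, so it is a dominant strategy.

Yes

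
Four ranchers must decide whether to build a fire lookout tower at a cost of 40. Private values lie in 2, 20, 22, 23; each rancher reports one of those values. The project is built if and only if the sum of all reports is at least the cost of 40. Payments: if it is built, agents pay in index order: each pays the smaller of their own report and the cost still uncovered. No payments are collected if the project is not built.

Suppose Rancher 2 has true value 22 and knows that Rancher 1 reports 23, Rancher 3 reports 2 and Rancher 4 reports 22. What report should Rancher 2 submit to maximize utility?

Report 2: project built, pays 2, utility 22 - 2 = 20.
Report 20: project built, pays 17, utility 22 - 17 = 5.
Report 22: project built, pays 17, utility 22 - 17 = 5.
Report 23: project built, pays 17, utility 22 - 17 = 5.
The best choice is 2 with utility 20.

2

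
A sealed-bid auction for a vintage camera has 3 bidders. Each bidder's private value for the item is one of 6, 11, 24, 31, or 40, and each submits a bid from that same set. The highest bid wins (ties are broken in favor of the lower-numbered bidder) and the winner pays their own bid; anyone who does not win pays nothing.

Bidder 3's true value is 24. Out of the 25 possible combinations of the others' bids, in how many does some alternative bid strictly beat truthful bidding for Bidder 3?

1

Others bid (6, 6): truth gives 0; bid 11 gives 13 > 0. Violating.
Others bid (6, 11): truth gives 0; no alternative beats it.
Others bid (6, 24): truth gives 0; no alternative beats it.
(Checking all 25 profiles: 1 has a profitable deviation, 24 do not.)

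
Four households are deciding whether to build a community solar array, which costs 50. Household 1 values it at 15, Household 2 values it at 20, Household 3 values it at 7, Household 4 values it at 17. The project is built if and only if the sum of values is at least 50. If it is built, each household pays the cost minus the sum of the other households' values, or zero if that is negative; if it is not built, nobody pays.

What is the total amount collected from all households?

25

Total value 59 ≥ cost 50, so it is built.
Household 1: others sum to 44; max(0, 50 - 44) = 6.
Household 2: others sum to 39; max(0, 50 - 39) = 11.
Household 3: others sum to 52; max(0, 50 - 52) = 0.
Household 4: others sum to 42; max(0, 50 - 42) = 8.
Total collected = 6 + 11 + 0 + 8 = 25.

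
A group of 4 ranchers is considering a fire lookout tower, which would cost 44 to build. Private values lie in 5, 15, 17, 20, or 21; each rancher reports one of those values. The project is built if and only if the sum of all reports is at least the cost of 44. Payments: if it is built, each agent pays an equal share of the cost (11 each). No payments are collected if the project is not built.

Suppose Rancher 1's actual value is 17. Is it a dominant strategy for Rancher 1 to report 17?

No

Consider the case where Rancher 2 reports 5, Rancher 3 reports 5 and Rancher 4 reports 15.
Truthful report 17: project not built, utility 0.
Report 20 instead: project built, pays 11, utility 17 - 11 = 6.
Since 6 > 0, reporting 20 is strictly better here, so truthful reporting is not dominant.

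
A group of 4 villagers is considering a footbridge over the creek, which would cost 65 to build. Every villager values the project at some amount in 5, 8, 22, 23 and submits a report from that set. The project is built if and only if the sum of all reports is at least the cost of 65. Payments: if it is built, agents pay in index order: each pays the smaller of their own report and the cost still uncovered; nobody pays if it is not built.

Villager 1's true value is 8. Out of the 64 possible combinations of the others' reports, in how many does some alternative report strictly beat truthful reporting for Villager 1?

Others report (22, 22, 22): truth gives 0; report 5 gives 3 > 0. Violating.
Others report (22, 22, 23): truth gives 0; report 5 gives 3 > 0. Violating.
Others report (22, 23, 22): truth gives 0; report 5 gives 3 > 0. Violating.
Others report (22, 23, 23): truth gives 0; report 5 gives 3 > 0. Violating.
Others report (5, 5, 5): truth gives 0; no alternative beats it.
Others report (5, 5, 8): truth gives 0; no alternative beats it.
(Checking all 64 profiles: 8 have a profitable deviation, 56 do not.)

8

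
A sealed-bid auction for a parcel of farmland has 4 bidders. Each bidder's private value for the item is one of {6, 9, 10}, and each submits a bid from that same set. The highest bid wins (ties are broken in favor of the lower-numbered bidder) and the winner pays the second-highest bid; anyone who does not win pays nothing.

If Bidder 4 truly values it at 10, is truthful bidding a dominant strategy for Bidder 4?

Check each profile of the others' bids and compare truth against every alternative bid.
Others bid (6, 6, 9): truth gives 1, best alternative gives 0.
Others bid (6, 9, 6): truth gives 1, best alternative gives 0.
Others bid (6, 9, 9): truth gives 1, best alternative gives 0.
Others bid (9, 6, 6): truth gives 1, best alternative gives 0.
Others bid (9, 6, 9): truth gives 1, best alternative gives 0.
Others bid (9, 9, 6): truth gives 1, best alternative gives 0.
(Remaining 21 profiles checked similarly; truth is weakly best in each.)
In every case the truthful bid is at least as good as any alternative, so it is a dominant strategy.

Yes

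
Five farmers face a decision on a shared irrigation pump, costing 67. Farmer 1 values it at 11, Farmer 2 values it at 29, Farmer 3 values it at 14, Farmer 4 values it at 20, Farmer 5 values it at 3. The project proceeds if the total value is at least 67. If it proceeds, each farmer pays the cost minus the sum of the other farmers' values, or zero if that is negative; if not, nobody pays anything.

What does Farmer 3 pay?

Total value 77 ≥ cost 67, so the project is built.
The other farmers' values sum to 63.
Cost minus that sum is 67 - 63 = 4.

4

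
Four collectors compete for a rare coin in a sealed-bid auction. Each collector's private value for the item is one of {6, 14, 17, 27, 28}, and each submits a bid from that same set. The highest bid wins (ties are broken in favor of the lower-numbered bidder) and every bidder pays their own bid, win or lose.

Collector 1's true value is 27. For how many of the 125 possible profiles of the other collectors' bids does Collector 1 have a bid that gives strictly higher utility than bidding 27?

88

Others bid (6, 6, 6): truth gives 0; bid 6 gives 21 > 0. Violating.
Others bid (6, 6, 14): truth gives 0; bid 14 gives 13 > 0. Violating.
Others bid (6, 6, 17): truth gives 0; bid 17 gives 10 > 0. Violating.
Others bid (6, 6, 28): truth gives -27; bid 28 gives -1 > -27. Violating.
Others bid (6, 6, 27): truth gives 0; no alternative beats it.
Others bid (6, 14, 27): truth gives 0; no alternative beats it.
(Checking all 125 profiles: 88 have a profitable deviation, 37 do not.)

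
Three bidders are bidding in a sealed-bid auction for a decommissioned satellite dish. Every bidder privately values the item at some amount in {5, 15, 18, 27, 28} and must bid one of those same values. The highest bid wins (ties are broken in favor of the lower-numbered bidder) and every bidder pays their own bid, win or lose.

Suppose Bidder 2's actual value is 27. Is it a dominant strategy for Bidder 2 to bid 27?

No

Consider the case where Bidder 1 bids 5 and Bidder 3 bids 5.
Truthful bid 27: wins, pays 27, utility 27 - 27 = 0.
Bid 15 instead: wins, pays 15, utility 27 - 15 = 12.
Since 12 > 0, bidding 15 is strictly better here, so truthful bidding is not dominant.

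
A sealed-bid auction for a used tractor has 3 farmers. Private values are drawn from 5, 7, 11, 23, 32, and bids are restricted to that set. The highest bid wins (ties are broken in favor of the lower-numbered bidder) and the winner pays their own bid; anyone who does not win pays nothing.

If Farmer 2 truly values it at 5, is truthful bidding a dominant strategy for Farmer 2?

Check each profile of the others' bids and compare truth against every alternative bid.
Others bid (5, 5): truth gives 0, best alternative gives -2.
Others bid (5, 7): truth gives 0, best alternative gives -2.
Others bid (5, 11): truth gives 0, best alternative gives 0.
Others bid (5, 23): truth gives 0, best alternative gives 0.
Others bid (5, 32): truth gives 0, best alternative gives 0.
Others bid (7, 5): truth gives 0, best alternative gives 0.
(Remaining 19 profiles checked similarly; truth is weakly best in each.)
In every case the truthful bid is at least as good as any alternative, so it is a dominant strategy.

Yes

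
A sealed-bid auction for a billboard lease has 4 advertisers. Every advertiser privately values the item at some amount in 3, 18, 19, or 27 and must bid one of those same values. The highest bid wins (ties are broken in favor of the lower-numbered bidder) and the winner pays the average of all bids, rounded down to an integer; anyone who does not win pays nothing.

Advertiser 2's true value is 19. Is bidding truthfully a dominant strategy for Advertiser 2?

No

Consider the case where Advertiser 1 bids 3, Advertiser 3 bids 3 and Advertiser 4 bids 3.
Truthful bid 19: wins, pays 7, utility 19 - 7 = 12.
Bid 18 instead: wins, pays 6, utility 19 - 6 = 13.
Since 13 > 12, bidding 18 is strictly better here, so truthful bidding is not dominant.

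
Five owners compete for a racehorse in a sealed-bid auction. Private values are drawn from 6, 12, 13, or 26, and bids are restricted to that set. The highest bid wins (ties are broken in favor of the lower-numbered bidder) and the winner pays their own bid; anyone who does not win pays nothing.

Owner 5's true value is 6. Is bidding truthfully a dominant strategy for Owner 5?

Check each profile of the others' bids and compare truth against every alternative bid.
Others bid (6, 6, 6, 6): truth gives 0, best alternative gives -6.
Others bid (6, 6, 6, 12): truth gives 0, best alternative gives 0.
Others bid (6, 6, 6, 13): truth gives 0, best alternative gives 0.
Others bid (6, 6, 6, 26): truth gives 0, best alternative gives 0.
Others bid (6, 6, 12, 6): truth gives 0, best alternative gives 0.
Others bid (6, 6, 12, 12): truth gives 0, best alternative gives 0.
(Remaining 250 profiles checked similarly; truth is weakly best in each.)
In every case the truthful bid is at least as good as any alternative, so it is a dominant strategy.

Yes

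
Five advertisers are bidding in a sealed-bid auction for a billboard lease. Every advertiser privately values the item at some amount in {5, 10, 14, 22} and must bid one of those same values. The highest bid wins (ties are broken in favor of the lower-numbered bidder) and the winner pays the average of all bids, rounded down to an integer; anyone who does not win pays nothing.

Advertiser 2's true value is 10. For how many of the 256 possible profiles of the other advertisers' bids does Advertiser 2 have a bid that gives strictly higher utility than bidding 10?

19

Others bid (5, 5, 5, 14): truth gives 0; bid 14 gives 2 > 0. Violating.
Others bid (5, 5, 10, 14): truth gives 0; bid 14 gives 1 > 0. Violating.
Others bid (5, 5, 14, 5): truth gives 0; bid 14 gives 2 > 0. Violating.
Others bid (5, 5, 14, 10): truth gives 0; bid 14 gives 1 > 0. Violating.
Others bid (5, 5, 5, 5): truth gives 4; no alternative beats it.
Others bid (5, 5, 5, 10): truth gives 3; no alternative beats it.
(Checking all 256 profiles: 19 have a profitable deviation, 237 do not.)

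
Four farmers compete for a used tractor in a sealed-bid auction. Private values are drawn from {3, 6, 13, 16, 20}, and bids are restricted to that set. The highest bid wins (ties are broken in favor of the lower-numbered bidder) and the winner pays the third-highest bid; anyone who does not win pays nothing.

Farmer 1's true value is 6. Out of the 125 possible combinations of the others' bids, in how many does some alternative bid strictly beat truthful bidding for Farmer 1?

Others bid (3, 3, 13): truth gives 0; bid 13 gives 3 > 0. Violating.
Others bid (3, 3, 16): truth gives 0; bid 16 gives 3 > 0. Violating.
Others bid (3, 3, 20): truth gives 0; bid 20 gives 3 > 0. Violating.
Others bid (3, 13, 3): truth gives 0; bid 13 gives 3 > 0. Violating.
Others bid (3, 3, 3): truth gives 3; no alternative beats it.
Others bid (3, 3, 6): truth gives 3; no alternative beats it.
(Checking all 125 profiles: 9 have a profitable deviation, 116 do not.)

9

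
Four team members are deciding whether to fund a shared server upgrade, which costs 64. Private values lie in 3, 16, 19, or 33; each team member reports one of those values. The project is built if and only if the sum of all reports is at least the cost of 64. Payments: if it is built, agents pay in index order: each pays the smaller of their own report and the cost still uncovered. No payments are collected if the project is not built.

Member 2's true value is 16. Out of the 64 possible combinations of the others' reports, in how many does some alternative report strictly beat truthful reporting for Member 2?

Others report (3, 33, 33): truth gives 0; report 3 gives 13 > 0. Violating.
Others report (16, 16, 33): truth gives 0; report 3 gives 13 > 0. Violating.
Others report (16, 19, 33): truth gives 0; report 3 gives 13 > 0. Violating.
Others report (16, 33, 16): truth gives 0; report 3 gives 13 > 0. Violating.
Others report (3, 3, 3): truth gives 0; no alternative beats it.
Others report (3, 3, 16): truth gives 0; no alternative beats it.
(Checking all 64 profiles: 22 have a profitable deviation, 42 do not.)

22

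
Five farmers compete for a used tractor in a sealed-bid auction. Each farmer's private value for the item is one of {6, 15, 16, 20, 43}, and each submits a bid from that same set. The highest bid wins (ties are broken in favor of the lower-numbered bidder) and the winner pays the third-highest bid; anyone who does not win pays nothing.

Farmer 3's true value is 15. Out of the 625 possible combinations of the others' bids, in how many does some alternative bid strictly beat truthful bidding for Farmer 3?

12

Others bid (6, 6, 6, 16): truth gives 0; bid 16 gives 9 > 0. Violating.
Others bid (6, 6, 6, 20): truth gives 0; bid 20 gives 9 > 0. Violating.
Others bid (6, 6, 6, 43): truth gives 0; bid 43 gives 9 > 0. Violating.
Others bid (6, 6, 16, 6): truth gives 0; bid 16 gives 9 > 0. Violating.
Others bid (6, 6, 6, 6): truth gives 9; no alternative beats it.
Others bid (6, 6, 6, 15): truth gives 9; no alternative beats it.
(Checking all 625 profiles: 12 have a profitable deviation, 613 do not.)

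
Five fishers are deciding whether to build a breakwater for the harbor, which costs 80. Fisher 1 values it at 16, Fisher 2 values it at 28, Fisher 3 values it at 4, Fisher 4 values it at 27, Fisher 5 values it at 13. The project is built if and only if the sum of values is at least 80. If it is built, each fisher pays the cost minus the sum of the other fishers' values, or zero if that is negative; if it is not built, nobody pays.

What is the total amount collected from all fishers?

Total value 88 ≥ cost 80, so it is built.
Fisher 1: others sum to 72; max(0, 80 - 72) = 8.
Fisher 2: others sum to 60; max(0, 80 - 60) = 20.
Fisher 3: others sum to 84; max(0, 80 - 84) = 0.
Fisher 4: others sum to 61; max(0, 80 - 61) = 19.
Fisher 5: others sum to 75; max(0, 80 - 75) = 5.
Total collected = 8 + 20 + 0 + 19 + 5 = 52.

52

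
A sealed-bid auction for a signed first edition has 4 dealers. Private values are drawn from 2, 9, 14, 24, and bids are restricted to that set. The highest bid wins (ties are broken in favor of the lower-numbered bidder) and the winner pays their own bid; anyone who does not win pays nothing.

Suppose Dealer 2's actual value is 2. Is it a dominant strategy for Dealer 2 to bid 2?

Yes

Check each profile of the others' bids and compare truth against every alternative bid.
Others bid (2, 2, 2): truth gives 0, best alternative gives -7.
Others bid (2, 2, 9): truth gives 0, best alternative gives -7.
Others bid (2, 9, 2): truth gives 0, best alternative gives -7.
Others bid (2, 9, 9): truth gives 0, best alternative gives -7.
Others bid (2, 2, 14): truth gives 0, best alternative gives 0.
Others bid (2, 2, 24): truth gives 0, best alternative gives 0.
(Remaining 58 profiles checked similarly; truth is weakly best in each.)
In every case the truthful bid is at least as good as any alternative, so it is a dominant strategy.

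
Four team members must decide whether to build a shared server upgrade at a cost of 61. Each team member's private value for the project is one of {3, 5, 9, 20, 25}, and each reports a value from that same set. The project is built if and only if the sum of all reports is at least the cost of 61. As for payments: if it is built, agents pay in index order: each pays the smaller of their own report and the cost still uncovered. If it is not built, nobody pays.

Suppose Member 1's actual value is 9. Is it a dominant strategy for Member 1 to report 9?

No

Consider the case where Member 2 reports 9, Member 3 reports 25 and Member 4 reports 25.
Truthful report 9: project built, pays 9, utility 9 - 9 = 0.
Report 3 instead: project built, pays 3, utility 9 - 3 = 6.
Since 6 > 0, reporting 3 is strictly better here, so truthful reporting is not dominant.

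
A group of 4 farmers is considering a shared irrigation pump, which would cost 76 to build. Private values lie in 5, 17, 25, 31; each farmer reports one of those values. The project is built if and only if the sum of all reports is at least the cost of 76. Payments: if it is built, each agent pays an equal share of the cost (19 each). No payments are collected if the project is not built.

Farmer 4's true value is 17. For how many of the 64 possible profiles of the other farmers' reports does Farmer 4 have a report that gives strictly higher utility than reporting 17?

18

Others report (5, 25, 31): truth gives -2; report 5 gives 0 > -2. Violating.
Others report (5, 31, 25): truth gives -2; report 5 gives 0 > -2. Violating.
Others report (5, 31, 31): truth gives -2; report 5 gives 0 > -2. Violating.
Others report (17, 17, 25): truth gives -2; report 5 gives 0 > -2. Violating.
Others report (5, 5, 5): truth gives 0; no alternative beats it.
Others report (5, 5, 17): truth gives 0; no alternative beats it.
(Checking all 64 profiles: 18 have a profitable deviation, 46 do not.)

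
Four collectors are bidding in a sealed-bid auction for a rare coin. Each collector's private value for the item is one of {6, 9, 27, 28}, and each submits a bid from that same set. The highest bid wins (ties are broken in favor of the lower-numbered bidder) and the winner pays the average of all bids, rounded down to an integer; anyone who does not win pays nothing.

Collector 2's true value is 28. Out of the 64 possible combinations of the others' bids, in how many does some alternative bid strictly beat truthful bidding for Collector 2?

7

Others bid (6, 6, 6): truth gives 17; bid 9 gives 22 > 17. Violating.
Others bid (6, 6, 9): truth gives 16; bid 9 gives 21 > 16. Violating.
Others bid (6, 9, 6): truth gives 16; bid 9 gives 21 > 16. Violating.
Others bid (6, 9, 9): truth gives 15; bid 9 gives 20 > 15. Violating.
Others bid (6, 6, 27): truth gives 12; no alternative beats it.
Others bid (6, 6, 28): truth gives 11; no alternative beats it.
(Checking all 64 profiles: 7 have a profitable deviation, 57 do not.)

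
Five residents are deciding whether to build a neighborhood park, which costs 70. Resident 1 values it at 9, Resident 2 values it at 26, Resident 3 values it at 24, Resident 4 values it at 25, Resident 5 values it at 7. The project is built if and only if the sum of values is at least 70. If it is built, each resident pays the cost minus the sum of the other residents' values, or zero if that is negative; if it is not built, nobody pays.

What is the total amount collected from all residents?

12

Total value 91 ≥ cost 70, so it is built.
Resident 1: others sum to 82; max(0, 70 - 82) = 0.
Resident 2: others sum to 65; max(0, 70 - 65) = 5.
Resident 3: others sum to 67; max(0, 70 - 67) = 3.
Resident 4: others sum to 66; max(0, 70 - 66) = 4.
Resident 5: others sum to 84; max(0, 70 - 84) = 0.
Total collected = 0 + 5 + 3 + 4 + 0 = 12.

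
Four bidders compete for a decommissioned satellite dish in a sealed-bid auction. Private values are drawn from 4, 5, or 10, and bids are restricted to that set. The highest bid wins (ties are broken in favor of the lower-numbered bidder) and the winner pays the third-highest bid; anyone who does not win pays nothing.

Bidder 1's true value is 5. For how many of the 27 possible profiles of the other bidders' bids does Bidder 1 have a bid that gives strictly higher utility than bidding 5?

Others bid (4, 4, 10): truth gives 0; bid 10 gives 1 > 0. Violating.
Others bid (4, 10, 4): truth gives 0; bid 10 gives 1 > 0. Violating.
Others bid (10, 4, 4): truth gives 0; bid 10 gives 1 > 0. Violating.
Others bid (4, 4, 4): truth gives 1; no alternative beats it.
Others bid (4, 4, 5): truth gives 1; no alternative beats it.
(Checking all 27 profiles: 3 have a profitable deviation, 24 do not.)

3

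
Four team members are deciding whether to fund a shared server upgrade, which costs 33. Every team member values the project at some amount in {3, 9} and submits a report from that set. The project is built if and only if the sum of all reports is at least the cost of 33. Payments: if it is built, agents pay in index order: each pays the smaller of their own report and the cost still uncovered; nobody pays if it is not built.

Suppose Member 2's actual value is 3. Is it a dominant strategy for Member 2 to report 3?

Check each profile of the others' reports and compare truth against every alternative report.
Others report (9, 9, 9): truth gives 0, best alternative gives -6.
Others report (3, 3, 3): truth gives 0, best alternative gives 0.
Others report (3, 3, 9): truth gives 0, best alternative gives 0.
Others report (3, 9, 3): truth gives 0, best alternative gives 0.
Others report (3, 9, 9): truth gives 0, best alternative gives 0.
Others report (9, 3, 3): truth gives 0, best alternative gives 0.
(Remaining 2 profiles checked similarly; truth is weakly best in each.)
In every case the truthful report is at least as good as any alternative, so it is a dominant strategy.

Yes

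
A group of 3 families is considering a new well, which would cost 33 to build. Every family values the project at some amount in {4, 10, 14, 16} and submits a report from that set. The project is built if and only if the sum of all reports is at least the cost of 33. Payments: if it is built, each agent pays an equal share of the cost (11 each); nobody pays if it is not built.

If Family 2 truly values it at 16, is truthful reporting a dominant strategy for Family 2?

Yes

Check each profile of the others' reports and compare truth against every alternative report.
Others report (4, 14): truth gives 5, best alternative gives 0.
Others report (14, 4): truth gives 5, best alternative gives 0.
Others report (4, 16): truth gives 5, best alternative gives 5.
Others report (10, 10): truth gives 5, best alternative gives 5.
Others report (10, 14): truth gives 5, best alternative gives 5.
Others report (10, 16): truth gives 5, best alternative gives 5.
(Remaining 10 profiles checked similarly; truth is weakly best in each.)
In every case the truthful report is at least as good as any alternative, so it is a dominant strategy.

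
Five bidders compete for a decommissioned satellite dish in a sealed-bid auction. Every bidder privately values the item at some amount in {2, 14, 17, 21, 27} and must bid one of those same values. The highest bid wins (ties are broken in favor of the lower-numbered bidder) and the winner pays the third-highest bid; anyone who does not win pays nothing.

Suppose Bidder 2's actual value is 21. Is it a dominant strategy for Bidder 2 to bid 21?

Consider the case where Bidder 1 bids 2, Bidder 3 bids 2, Bidder 4 bids 2 and Bidder 5 bids 27.
Truthful bid 21: loses, pays 0, utility 0.
Bid 27 instead: wins, pays 2, utility 21 - 2 = 19.
Since 19 > 0, bidding 27 is strictly better here, so truthful bidding is not dominant.

No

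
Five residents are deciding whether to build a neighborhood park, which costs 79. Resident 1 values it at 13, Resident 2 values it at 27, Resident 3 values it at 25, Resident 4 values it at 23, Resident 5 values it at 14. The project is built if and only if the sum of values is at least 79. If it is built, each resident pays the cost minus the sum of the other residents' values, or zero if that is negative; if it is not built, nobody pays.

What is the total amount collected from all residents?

6

Total value 102 ≥ cost 79, so it is built.
Resident 1: others sum to 89; max(0, 79 - 89) = 0.
Resident 2: others sum to 75; max(0, 79 - 75) = 4.
Resident 3: others sum to 77; max(0, 79 - 77) = 2.
Resident 4: others sum to 79; max(0, 79 - 79) = 0.
Resident 5: others sum to 88; max(0, 79 - 88) = 0.
Total collected = 0 + 4 + 2 + 0 + 0 = 6.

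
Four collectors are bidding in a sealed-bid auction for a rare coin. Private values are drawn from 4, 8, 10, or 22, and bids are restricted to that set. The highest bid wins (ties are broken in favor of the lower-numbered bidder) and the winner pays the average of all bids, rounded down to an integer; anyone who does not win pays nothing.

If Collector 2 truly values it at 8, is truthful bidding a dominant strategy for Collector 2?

Consider the case where Collector 1 bids 4, Collector 3 bids 4 and Collector 4 bids 10.
Truthful bid 8: loses, pays 0, utility 0.
Bid 10 instead: wins, pays 7, utility 8 - 7 = 1.
Since 1 > 0, bidding 10 is strictly better here, so truthful bidding is not dominant.

No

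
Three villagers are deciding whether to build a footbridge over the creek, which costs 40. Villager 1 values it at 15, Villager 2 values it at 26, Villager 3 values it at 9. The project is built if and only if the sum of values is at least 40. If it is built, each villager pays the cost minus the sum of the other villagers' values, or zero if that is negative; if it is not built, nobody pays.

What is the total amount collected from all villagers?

21

Total value 50 ≥ cost 40, so it is built.
Villager 1: others sum to 35; max(0, 40 - 35) = 5.
Villager 2: others sum to 24; max(0, 40 - 24) = 16.
Villager 3: others sum to 41; max(0, 40 - 41) = 0.
Total collected = 5 + 16 + 0 = 21.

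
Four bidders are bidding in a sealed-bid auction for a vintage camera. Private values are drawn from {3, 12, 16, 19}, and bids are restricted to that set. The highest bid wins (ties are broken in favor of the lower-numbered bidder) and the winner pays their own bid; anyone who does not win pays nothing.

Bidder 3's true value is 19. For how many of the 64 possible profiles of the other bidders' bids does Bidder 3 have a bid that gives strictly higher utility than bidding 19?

Others bid (3, 3, 3): truth gives 0; bid 12 gives 7 > 0. Violating.
Others bid (3, 3, 12): truth gives 0; bid 12 gives 7 > 0. Violating.
Others bid (3, 3, 16): truth gives 0; bid 16 gives 3 > 0. Violating.
Others bid (3, 12, 3): truth gives 0; bid 16 gives 3 > 0. Violating.
Others bid (3, 3, 19): truth gives 0; no alternative beats it.
Others bid (3, 12, 19): truth gives 0; no alternative beats it.
(Checking all 64 profiles: 12 have a profitable deviation, 52 do not.)

12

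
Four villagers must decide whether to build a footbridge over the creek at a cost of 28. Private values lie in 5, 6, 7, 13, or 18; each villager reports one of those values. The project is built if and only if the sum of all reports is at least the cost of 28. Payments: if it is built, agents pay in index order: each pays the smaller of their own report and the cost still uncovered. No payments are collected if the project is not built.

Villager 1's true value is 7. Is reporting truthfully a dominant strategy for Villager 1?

No

Consider the case where Villager 2 reports 5, Villager 3 reports 5 and Villager 4 reports 13.
Truthful report 7: project built, pays 7, utility 7 - 7 = 0.
Report 5 instead: project built, pays 5, utility 7 - 5 = 2.
Since 2 > 0, reporting 5 is strictly better here, so truthful reporting is not dominant.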